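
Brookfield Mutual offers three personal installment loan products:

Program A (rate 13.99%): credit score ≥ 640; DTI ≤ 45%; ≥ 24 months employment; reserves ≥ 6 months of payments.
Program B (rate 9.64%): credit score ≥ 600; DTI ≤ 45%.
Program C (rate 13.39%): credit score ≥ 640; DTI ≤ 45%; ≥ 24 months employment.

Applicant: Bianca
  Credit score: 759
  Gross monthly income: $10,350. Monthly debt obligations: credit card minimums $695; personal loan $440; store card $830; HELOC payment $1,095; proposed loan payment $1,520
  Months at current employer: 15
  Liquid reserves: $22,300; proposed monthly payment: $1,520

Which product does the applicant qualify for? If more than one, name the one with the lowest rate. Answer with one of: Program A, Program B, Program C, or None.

Program B

Total debts = (695 + 440 + 830 + 1,095 + 1,520) = 4,580; DTI = 4,580/10,350 = 44.3%.
Reserves = 22,300/1,520 = 14.7 months.
Program A: score 759 ≥ 640; DTI 44.3% ≤ 45%; employment 15 < 24 mo; reserves 14.7 ≥ 6 mo → does not qualify.
Program B: score 759 ≥ 600; DTI 44.3% ≤ 45% → qualifies.
Program C: score 759 ≥ 640; DTI 44.3% ≤ 45%; employment 15 < 24 mo → does not qualify.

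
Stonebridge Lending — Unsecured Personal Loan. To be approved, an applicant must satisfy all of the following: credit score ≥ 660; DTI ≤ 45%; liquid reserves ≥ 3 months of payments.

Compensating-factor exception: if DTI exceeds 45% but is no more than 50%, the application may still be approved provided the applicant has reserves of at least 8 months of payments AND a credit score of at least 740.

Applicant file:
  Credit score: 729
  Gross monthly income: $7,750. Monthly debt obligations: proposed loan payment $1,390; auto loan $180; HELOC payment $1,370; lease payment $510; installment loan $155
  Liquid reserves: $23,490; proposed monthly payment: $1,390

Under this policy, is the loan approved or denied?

Credit score 729 ≥ 660 (meets base)
Total debts = (1,390 + 180 + 1,370 + 510 + 155) = 3,605. DTI = 3,605/7,750 = 46.5% > 45% — standard DTI limit exceeded.
Reserves: 23,490 ÷ 1,390 = 16.9 months (meets 3-month minimum)
46.5% falls in the override range (45%–50%), so the compensating-factor test applies.
Override check — reserves: 16.9 mo (ok); score: 729 (below 740).
Override conditions not both satisfied; exception does not apply.

Denied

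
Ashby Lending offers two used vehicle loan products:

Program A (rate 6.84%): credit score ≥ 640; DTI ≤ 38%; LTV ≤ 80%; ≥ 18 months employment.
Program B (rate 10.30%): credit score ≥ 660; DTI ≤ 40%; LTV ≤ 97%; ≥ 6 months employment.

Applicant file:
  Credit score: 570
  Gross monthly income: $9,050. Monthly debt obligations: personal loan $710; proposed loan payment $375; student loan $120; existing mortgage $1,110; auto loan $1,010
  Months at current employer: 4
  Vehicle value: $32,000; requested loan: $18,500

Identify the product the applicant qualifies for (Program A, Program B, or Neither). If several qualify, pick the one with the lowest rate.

Total debts = (710 + 375 + 120 + 1,110 + 1,010) = 3,325; DTI = 3,325/9,050 = 36.7%.
LTV = 18,500/32,000 = 57.8%.
Program A: score 570 < 640; DTI 36.7% ≤ 38%; LTV 57.8% ≤ 80%; employment 4 < 18 mo → does not qualify.
Program B: score 570 < 660; DTI 36.7% ≤ 40%; LTV 57.8% ≤ 97%; employment 4 < 6 mo → does not qualify.

Neither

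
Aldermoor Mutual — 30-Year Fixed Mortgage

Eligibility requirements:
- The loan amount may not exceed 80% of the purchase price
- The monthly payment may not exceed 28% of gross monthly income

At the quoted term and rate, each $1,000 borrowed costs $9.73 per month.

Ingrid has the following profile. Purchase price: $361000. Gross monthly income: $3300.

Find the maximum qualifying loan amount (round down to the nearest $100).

$94,900

Payment cap: 28% × $3,300 = $924/month.
At $9.73 per $1,000, that supports 924/9.73 × 1,000 ≈ $94,964 → $94,900.
LTV cap: 80% × $361,000 = $288,800 → $288,800.
Binding constraint: payment-to-income.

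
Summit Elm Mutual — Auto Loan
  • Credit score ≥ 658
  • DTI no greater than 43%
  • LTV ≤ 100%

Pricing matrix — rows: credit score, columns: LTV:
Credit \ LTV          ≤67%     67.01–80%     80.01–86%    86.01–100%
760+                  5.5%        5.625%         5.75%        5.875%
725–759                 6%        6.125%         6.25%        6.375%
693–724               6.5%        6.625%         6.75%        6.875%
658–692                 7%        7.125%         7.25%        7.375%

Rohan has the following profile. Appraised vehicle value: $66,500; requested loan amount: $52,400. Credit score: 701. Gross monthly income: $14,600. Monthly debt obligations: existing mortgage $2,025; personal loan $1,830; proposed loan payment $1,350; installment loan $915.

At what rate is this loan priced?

6.625%

Credit score 701 ≥ 658; Total monthly debts = (2,025 + 1,830 + 1,350 + 915) = 6,120. DTI: 6,120 ÷ 14,600 = 41.9%, within the 43% cap
LTV = 52,400/66,500 = 78.8% ≤ 100%
Row: 701 falls in 693–724. Column: 78.8% falls in 67.01–80%. Rate = 6.625%.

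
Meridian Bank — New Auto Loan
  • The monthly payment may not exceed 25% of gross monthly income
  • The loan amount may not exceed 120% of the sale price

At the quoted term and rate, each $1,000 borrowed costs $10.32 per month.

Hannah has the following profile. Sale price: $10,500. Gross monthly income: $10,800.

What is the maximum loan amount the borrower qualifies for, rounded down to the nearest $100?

$12,600

Payment cap: 25% × $10,800 = $2,700/month.
At $10.32 per $1,000, that supports 2,700/10.32 × 1,000 ≈ $261,627 → $261,600.
LTV cap: 120% × $10,500 = $12,600 → $12,600.
Binding constraint: loan-to-value.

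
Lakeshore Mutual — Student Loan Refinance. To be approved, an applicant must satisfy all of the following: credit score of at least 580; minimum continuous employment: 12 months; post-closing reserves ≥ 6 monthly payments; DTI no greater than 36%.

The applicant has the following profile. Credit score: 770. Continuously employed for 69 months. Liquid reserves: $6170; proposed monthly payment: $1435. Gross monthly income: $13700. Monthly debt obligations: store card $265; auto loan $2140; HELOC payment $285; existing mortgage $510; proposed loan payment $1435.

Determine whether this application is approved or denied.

Denied

Credit score 770 ≥ 580 (meets)
Employment 69 ≥ 12 months
Reserves = 6,170/1,435 = 4.3 months < 6
Total monthly debts = (265 + 2,140 + 285 + 510 + 1,435) = 4,635. Debt-to-income = 4,635/13,700 = 33.8% — meets 36% limit
Fails on reserves.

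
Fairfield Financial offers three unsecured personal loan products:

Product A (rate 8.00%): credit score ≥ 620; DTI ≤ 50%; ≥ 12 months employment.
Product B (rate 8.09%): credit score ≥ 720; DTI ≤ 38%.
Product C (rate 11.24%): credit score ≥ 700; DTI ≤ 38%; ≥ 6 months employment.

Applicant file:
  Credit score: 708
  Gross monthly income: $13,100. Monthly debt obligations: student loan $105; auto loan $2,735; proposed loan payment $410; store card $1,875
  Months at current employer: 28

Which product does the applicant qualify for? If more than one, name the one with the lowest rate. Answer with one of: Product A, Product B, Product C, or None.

Total debts = (105 + 2,735 + 410 + 1,875) = 5,125; DTI = 5,125/13,100 = 39.1%.
Product A: score 708 ≥ 620; DTI 39.1% ≤ 50%; employment 28 ≥ 12 mo → qualifies.
Product B: score 708 < 720; DTI 39.1% > 38% → does not qualify.
Product C: score 708 ≥ 700; DTI 39.1% > 38%; employment 28 ≥ 6 mo → does not qualify.

Product A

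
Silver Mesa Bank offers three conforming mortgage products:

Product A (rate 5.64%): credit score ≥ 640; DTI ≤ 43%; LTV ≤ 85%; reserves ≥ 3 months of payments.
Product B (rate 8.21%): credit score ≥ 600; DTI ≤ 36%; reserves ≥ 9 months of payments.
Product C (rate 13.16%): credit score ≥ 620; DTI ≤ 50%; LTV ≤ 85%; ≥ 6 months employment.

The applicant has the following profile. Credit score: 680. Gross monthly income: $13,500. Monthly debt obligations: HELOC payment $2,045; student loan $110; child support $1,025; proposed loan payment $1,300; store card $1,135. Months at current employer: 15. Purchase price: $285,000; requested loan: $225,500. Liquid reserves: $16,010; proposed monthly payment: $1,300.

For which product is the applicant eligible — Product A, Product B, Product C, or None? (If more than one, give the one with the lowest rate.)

Product A

Total debts = (2,045 + 110 + 1,025 + 1,300 + 1,135) = 5,615; DTI = 5,615/13,500 = 41.6%.
LTV = 225,500/285,000 = 79.1%.
Reserves = 16,010/1,300 = 12.3 months.
Product A: score 680 ≥ 640; DTI 41.6% ≤ 43%; LTV 79.1% ≤ 85%; reserves 12.3 ≥ 3 mo → qualifies.
Product B: score 680 ≥ 600; DTI 41.6% > 36%; reserves 12.3 ≥ 9 mo → does not qualify.
Product C: score 680 ≥ 620; DTI 41.6% ≤ 50%; LTV 79.1% ≤ 85%; employment 15 ≥ 6 mo → qualifies.
Qualifying: Product A, Product C. Lowest rate is 5.64% → Product A.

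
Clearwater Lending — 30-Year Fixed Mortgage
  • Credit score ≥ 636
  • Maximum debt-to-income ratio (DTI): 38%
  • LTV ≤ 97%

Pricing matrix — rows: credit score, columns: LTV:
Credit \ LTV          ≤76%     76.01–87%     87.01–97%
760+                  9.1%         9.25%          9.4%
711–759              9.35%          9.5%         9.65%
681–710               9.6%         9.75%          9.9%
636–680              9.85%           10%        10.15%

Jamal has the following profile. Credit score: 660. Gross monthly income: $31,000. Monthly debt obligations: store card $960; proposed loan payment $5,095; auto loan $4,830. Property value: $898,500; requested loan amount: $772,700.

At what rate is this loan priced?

10%

Credit score 660 ≥ 636; Total monthly debts = (960 + 5,095 + 4,830) = 10,885. DTI = 10,885/31,000 = 35.1% ≤ 38%
LTV: 772,700 ÷ 898,500 = 86%, within 97% cap
Row: 660 falls in 636–680. Column: 86% falls in 76.01–87%. Rate = 10%.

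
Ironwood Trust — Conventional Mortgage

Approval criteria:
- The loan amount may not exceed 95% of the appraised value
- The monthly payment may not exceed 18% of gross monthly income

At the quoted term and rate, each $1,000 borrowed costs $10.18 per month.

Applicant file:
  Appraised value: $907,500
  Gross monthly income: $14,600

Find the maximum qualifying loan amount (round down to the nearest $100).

$258,100

Payment cap: 18% × $14,600 = $2,628/month.
At $10.18 per $1,000, that supports 2,628/10.18 × 1,000 ≈ $258,153 → $258,100.
LTV cap: 95% × $907,500 = $862,125 → $862,100.
Binding constraint: payment-to-income.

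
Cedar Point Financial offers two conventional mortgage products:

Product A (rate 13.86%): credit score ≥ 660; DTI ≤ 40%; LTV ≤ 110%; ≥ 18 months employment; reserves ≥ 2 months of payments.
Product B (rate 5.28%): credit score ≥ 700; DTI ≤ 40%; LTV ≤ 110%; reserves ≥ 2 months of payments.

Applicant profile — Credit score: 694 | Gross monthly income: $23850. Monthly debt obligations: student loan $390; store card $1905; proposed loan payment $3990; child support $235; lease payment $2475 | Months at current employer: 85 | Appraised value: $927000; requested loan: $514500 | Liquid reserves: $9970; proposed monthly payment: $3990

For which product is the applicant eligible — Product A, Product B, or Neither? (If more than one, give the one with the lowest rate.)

Total debts = (390 + 1,905 + 3,990 + 235 + 2,475) = 8,995; DTI = 8,995/23,850 = 37.7%.
LTV = 514,500/927,000 = 55.5%.
Reserves = 9,970/3,990 = 2.5 months.
Product A: score 694 ≥ 660; DTI 37.7% ≤ 40%; LTV 55.5% ≤ 110%; employment 85 ≥ 18 mo; reserves 2.5 ≥ 2 mo → qualifies.
Product B: score 694 < 700; DTI 37.7% ≤ 40%; LTV 55.5% ≤ 110%; reserves 2.5 ≥ 2 mo → does not qualify.

Product A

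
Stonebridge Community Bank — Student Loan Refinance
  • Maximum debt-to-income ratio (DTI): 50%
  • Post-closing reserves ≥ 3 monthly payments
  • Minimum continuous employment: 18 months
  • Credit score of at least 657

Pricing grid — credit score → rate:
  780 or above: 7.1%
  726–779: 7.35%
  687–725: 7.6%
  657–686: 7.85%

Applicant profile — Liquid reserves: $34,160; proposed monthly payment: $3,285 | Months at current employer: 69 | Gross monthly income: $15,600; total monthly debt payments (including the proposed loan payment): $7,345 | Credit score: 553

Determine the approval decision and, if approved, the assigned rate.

Denied

Credit score 553 < 657 (below minimum)
Liquid reserves cover 34,160/3,285 = 10.4 months — ≥ 3 required
DTI: 7,345 ÷ 15,600 = 47.1%, within the 50% cap
Employment 69 ≥ 18 months
Not all requirements met → denied.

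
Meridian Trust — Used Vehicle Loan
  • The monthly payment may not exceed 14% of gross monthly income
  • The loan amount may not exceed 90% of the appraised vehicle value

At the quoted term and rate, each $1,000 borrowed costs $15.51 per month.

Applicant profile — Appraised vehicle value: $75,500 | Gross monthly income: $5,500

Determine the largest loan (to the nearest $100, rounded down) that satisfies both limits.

$49,600

Payment cap: 14% × $5,500 = $770/month.
At $15.51 per $1,000, that supports 770/15.51 × 1,000 ≈ $49,645 → $49,600.
LTV cap: 90% × $75,500 = $67,950 → $67,900.
Binding constraint: payment-to-income.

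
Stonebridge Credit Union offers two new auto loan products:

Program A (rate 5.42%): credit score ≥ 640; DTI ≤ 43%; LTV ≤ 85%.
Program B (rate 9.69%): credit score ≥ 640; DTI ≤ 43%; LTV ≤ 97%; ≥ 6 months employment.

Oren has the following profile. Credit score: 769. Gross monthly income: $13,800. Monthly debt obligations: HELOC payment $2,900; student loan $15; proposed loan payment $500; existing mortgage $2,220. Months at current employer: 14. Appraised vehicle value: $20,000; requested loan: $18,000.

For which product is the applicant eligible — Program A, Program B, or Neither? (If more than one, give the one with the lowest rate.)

Total debts = (2,900 + 15 + 500 + 2,220) = 5,635; DTI = 5,635/13,800 = 40.8%.
LTV = 18,000/20,000 = 90%.
Program A: score 769 ≥ 640; DTI 40.8% ≤ 43%; LTV 90% > 85% → does not qualify.
Program B: score 769 ≥ 640; DTI 40.8% ≤ 43%; LTV 90% ≤ 97%; employment 14 ≥ 6 mo → qualifies.

Program B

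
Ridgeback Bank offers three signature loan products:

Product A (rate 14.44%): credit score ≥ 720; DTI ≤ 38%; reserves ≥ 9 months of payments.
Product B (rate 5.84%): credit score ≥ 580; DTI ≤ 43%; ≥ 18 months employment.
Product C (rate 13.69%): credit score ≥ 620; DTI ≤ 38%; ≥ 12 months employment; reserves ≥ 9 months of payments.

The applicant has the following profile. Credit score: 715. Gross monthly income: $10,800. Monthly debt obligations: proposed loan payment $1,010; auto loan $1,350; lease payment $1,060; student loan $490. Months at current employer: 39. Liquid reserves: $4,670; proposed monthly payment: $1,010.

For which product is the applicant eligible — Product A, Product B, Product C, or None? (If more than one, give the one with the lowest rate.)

Total debts = (1,010 + 1,350 + 1,060 + 490) = 3,910; DTI = 3,910/10,800 = 36.2%.
Reserves = 4,670/1,010 = 4.6 months.
Product A: score 715 < 720; DTI 36.2% ≤ 38%; reserves 4.6 < 9 mo → does not qualify.
Product B: score 715 ≥ 580; DTI 36.2% ≤ 43%; employment 39 ≥ 18 mo → qualifies.
Product C: score 715 ≥ 620; DTI 36.2% ≤ 38%; employment 39 ≥ 12 mo; reserves 4.6 < 9 mo → does not qualify.

Product B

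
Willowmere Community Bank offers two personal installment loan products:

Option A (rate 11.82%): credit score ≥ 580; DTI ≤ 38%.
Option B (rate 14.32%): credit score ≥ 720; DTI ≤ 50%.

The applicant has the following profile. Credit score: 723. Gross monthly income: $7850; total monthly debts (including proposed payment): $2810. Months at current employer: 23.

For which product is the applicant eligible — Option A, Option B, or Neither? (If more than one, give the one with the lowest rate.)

Option A

DTI = 2,810/7,850 = 35.8%.
Option A: score 723 ≥ 580; DTI 35.8% ≤ 38% → qualifies.
Option B: score 723 ≥ 720; DTI 35.8% ≤ 50% → qualifies.
Qualifying: Option A, Option B. Lowest rate is 11.82% → Option A.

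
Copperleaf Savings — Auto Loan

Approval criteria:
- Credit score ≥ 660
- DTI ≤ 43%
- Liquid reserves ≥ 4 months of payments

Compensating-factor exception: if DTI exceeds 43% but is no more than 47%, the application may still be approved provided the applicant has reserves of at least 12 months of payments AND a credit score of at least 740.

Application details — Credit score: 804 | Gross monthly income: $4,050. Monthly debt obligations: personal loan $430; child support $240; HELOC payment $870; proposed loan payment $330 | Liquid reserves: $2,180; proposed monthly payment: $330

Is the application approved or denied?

Denied

Credit score 804 ≥ 660 (meets base)
Total debts = (430 + 240 + 870 + 330) = 1,870. DTI = 1,870/4,050 = 46.2% > 43% — standard DTI limit exceeded.
Reserves = 2,180/330 = 6.6 months ≥ 4
46.2% falls in the override range (43%–47%), so the compensating-factor test applies.
Override check — reserves: 6.6 mo (short of 12); score: 804 (ok).
Override conditions not both satisfied; exception does not apply.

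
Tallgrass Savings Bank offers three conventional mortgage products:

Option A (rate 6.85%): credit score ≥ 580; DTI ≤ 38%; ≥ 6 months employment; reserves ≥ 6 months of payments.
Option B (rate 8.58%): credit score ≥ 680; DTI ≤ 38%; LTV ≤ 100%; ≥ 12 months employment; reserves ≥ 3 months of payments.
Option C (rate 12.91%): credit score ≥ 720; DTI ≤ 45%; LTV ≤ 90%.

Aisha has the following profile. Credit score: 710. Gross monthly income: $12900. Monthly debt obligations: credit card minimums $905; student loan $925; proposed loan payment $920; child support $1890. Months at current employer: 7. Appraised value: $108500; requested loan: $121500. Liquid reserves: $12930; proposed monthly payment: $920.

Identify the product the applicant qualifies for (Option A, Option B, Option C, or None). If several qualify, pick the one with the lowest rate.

Total debts = (905 + 925 + 920 + 1,890) = 4,640; DTI = 4,640/12,900 = 36%.
LTV = 121,500/108,500 = 112%.
Reserves = 12,930/920 = 14.1 months.
Option A: score 710 ≥ 580; DTI 36% ≤ 38%; employment 7 ≥ 6 mo; reserves 14.1 ≥ 6 mo → qualifies.
Option B: score 710 ≥ 680; DTI 36% ≤ 38%; LTV 112% > 100%; employment 7 < 12 mo; reserves 14.1 ≥ 3 mo → does not qualify.
Option C: score 710 < 720; DTI 36% ≤ 45%; LTV 112% > 90% → does not qualify.

Option A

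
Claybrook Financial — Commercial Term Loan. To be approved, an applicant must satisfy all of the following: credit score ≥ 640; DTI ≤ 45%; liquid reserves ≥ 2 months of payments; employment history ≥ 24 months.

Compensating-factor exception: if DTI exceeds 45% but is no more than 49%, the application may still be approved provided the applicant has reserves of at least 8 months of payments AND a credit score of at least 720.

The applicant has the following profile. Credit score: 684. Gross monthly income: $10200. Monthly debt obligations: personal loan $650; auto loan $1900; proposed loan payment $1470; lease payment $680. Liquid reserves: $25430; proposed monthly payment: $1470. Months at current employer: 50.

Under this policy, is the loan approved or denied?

Credit score 684 ≥ 640 (meets base)
Total debts = (650 + 1,900 + 1,470 + 680) = 4,700. DTI = 4,700/10,200 = 46.1% > 45% — standard DTI limit exceeded.
Reserves: 25,430 ÷ 1,470 = 17.3 months (meets 2-month minimum)
Employment 50 ≥ 24 months
46.1% falls in the override range (45%–49%), so the compensating-factor test applies.
Reserves 17.3 ≥ 8 months; credit score 684 < 720.
Override conditions not both satisfied; exception does not apply.

Denied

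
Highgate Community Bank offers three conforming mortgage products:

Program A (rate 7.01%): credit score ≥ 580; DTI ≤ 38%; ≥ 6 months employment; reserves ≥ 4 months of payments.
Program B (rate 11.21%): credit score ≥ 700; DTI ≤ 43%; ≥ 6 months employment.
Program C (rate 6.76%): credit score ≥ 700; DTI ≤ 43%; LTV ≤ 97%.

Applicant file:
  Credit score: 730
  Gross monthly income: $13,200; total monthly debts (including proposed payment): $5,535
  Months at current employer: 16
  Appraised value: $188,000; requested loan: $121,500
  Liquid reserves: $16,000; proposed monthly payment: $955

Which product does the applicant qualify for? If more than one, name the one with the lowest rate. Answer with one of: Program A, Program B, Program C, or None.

DTI = 5,535/13,200 = 41.9%.
LTV = 121,500/188,000 = 64.6%.
Reserves = 16,000/955 = 16.8 months.
Program A: score 730 ≥ 580; DTI 41.9% > 38%; employment 16 ≥ 6 mo; reserves 16.8 ≥ 4 mo → does not qualify.
Program B: score 730 ≥ 700; DTI 41.9% ≤ 43%; employment 16 ≥ 6 mo → qualifies.
Program C: score 730 ≥ 700; DTI 41.9% ≤ 43%; LTV 64.6% ≤ 97% → qualifies.
Qualifying: Program B, Program C. Lowest rate is 6.76% → Program C.

Program C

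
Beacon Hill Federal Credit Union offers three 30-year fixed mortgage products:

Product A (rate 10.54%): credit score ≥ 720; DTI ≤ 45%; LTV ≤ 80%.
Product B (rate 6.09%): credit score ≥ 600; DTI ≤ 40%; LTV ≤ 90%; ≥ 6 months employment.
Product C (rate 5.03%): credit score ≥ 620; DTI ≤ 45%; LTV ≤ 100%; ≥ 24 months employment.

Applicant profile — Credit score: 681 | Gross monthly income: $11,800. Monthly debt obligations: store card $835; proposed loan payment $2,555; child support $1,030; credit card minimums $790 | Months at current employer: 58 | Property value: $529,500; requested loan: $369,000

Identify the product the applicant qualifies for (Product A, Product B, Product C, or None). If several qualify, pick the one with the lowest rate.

Product C

Total debts = (835 + 2,555 + 1,030 + 790) = 5,210; DTI = 5,210/11,800 = 44.2%.
LTV = 369,000/529,500 = 69.7%.
Product A: score 681 < 720; DTI 44.2% ≤ 45%; LTV 69.7% ≤ 80% → does not qualify.
Product B: score 681 ≥ 600; DTI 44.2% > 40%; LTV 69.7% ≤ 90%; employment 58 ≥ 6 mo → does not qualify.
Product C: score 681 ≥ 620; DTI 44.2% ≤ 45%; LTV 69.7% ≤ 100%; employment 58 ≥ 24 mo → qualifies.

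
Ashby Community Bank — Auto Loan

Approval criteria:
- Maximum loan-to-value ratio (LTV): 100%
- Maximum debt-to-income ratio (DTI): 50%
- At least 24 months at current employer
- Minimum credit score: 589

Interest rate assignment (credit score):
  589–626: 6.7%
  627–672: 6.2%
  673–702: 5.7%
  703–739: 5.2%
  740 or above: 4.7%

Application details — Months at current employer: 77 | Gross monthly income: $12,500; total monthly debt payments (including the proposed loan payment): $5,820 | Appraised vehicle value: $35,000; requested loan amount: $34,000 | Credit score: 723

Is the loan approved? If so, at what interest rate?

Approved at 5.2%

Credit score 723 ≥ 589 (meets minimum)
Employment 77 ≥ 24 months
DTI: 5,820 ÷ 12,500 = 46.6%, within the 50% cap
Loan-to-value = 34,000/35,000 = 97.1% — pass (100% max)
All requirements met. Score 723 falls in the 703–739 tier → 5.2%.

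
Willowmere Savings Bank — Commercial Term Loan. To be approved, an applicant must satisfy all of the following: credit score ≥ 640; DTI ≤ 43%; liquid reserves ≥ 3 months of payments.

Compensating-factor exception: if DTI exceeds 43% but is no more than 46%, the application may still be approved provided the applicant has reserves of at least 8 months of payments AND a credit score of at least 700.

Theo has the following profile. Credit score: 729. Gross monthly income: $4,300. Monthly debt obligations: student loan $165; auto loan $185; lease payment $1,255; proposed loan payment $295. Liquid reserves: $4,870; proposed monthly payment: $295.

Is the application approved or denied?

Credit score 729 ≥ 640 (meets base)
Total debts = (165 + 185 + 1,255 + 295) = 1,900. DTI = 1,900/4,300 = 44.2% > 43% — standard DTI limit exceeded.
Reserves = 4,870/295 = 16.5 months ≥ 3
DTI 44.2% is within the 43%–46% exception band; checking compensating factors.
Reserves 16.5 ≥ 8 months; credit score 729 ≥ 700.
Both compensating conditions met → exception applies.

Approved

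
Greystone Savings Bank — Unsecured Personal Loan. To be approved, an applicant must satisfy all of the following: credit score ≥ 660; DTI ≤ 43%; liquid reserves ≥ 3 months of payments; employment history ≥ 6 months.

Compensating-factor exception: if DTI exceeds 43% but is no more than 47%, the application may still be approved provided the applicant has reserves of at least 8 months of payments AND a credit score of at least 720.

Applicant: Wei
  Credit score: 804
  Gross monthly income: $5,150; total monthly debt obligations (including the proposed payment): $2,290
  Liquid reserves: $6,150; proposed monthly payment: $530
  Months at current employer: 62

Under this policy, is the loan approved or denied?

Credit score 804 ≥ 660 (meets base)
DTI: 2,290 ÷ 5,150 = 44.5%, over the 43% base limit.
Reserves: 6,150 ÷ 530 = 11.6 months (meets 3-month minimum)
Employment 62 ≥ 6 months
44.5% falls in the override range (43%–47%), so the compensating-factor test applies.
Override check — reserves: 11.6 mo (ok); score: 804 (ok).
Both override conditions satisfied; DTI exception granted.

Approved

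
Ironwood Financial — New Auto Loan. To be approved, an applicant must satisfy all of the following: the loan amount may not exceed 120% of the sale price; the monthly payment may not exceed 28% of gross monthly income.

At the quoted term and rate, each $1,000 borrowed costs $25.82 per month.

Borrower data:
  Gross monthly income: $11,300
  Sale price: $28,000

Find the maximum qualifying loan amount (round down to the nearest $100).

$33,600

Payment cap: 28% × $11,300 = $3,164/month.
At $25.82 per $1,000, that supports 3,164/25.82 × 1,000 ≈ $122,540 → $122,500.
LTV cap: 120% × $28,000 = $33,600 → $33,600.
Binding constraint: loan-to-value.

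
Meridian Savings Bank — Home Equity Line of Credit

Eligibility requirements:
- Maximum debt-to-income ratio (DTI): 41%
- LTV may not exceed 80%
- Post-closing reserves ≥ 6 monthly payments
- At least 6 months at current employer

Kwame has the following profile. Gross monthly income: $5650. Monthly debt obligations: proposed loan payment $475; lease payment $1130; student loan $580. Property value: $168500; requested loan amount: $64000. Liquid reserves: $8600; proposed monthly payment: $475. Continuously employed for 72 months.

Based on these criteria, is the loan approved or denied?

Approved

Total monthly debts = (475 + 1,130 + 580) = 2,185. DTI: 2,185 ÷ 5,650 = 38.7%, within the 41% cap
LTV: 64,000 ÷ 168,500 = 38%, within 80% cap
Reserves = 8,600/475 = 18.1 months ≥ 6
Employment 72 ≥ 6 months
All criteria satisfied.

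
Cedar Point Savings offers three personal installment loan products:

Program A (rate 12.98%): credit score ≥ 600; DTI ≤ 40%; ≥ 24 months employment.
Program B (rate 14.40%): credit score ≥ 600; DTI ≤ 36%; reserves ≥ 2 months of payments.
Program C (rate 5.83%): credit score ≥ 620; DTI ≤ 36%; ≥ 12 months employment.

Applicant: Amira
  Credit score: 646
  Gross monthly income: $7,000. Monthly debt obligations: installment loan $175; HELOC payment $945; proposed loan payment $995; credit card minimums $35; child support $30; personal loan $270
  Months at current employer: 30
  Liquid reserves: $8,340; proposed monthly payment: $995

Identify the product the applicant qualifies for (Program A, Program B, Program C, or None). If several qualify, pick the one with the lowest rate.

Total debts = (175 + 945 + 995 + 35 + 30 + 270) = 2,450; DTI = 2,450/7,000 = 35%.
Reserves = 8,340/995 = 8.4 months.
Program A: score 646 ≥ 600; DTI 35% ≤ 40%; employment 30 ≥ 24 mo → qualifies.
Program B: score 646 ≥ 600; DTI 35% ≤ 36%; reserves 8.4 ≥ 2 mo → qualifies.
Program C: score 646 ≥ 620; DTI 35% ≤ 36%; employment 30 ≥ 12 mo → qualifies.
Qualifying: Program A, Program B, Program C. Lowest rate is 5.83% → Program C.

Program C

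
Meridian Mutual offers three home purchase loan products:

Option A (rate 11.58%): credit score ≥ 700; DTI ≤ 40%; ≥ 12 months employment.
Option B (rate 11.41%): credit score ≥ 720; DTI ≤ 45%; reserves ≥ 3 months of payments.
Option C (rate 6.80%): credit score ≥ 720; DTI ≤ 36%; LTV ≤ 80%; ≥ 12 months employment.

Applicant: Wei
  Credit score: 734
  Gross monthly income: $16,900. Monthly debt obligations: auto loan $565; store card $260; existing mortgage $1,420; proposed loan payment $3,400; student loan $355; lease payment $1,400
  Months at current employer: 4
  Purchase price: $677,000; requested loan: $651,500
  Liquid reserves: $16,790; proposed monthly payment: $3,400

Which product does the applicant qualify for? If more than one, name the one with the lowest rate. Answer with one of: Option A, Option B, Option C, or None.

Total debts = (565 + 260 + 1,420 + 3,400 + 355 + 1,400) = 7,400; DTI = 7,400/16,900 = 43.8%.
LTV = 651,500/677,000 = 96.2%.
Reserves = 16,790/3,400 = 4.9 months.
Option A: score 734 ≥ 700; DTI 43.8% > 40%; employment 4 < 12 mo → does not qualify.
Option B: score 734 ≥ 720; DTI 43.8% ≤ 45%; reserves 4.9 ≥ 3 mo → qualifies.
Option C: score 734 ≥ 720; DTI 43.8% > 36%; LTV 96.2% > 80%; employment 4 < 12 mo → does not qualify.

Option B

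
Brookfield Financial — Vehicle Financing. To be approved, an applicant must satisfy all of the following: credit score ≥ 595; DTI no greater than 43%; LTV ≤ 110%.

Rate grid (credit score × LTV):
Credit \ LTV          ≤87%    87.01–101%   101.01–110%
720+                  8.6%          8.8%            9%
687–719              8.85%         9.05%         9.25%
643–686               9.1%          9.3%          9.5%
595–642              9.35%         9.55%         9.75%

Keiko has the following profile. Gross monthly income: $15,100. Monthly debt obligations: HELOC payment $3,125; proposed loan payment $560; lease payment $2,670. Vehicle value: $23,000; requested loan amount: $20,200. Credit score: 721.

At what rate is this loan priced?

8.8%

Credit score 721 ≥ 595; Total monthly debts = (3,125 + 560 + 2,670) = 6,355. DTI = 6,355/15,100 = 42.1% ≤ 43%
LTV = 20,200/23,000 = 87.8% ≤ 110%
Credit 721 → row 720+; LTV 87.8% → column 87.01–101%. Grid cell → 8.8%.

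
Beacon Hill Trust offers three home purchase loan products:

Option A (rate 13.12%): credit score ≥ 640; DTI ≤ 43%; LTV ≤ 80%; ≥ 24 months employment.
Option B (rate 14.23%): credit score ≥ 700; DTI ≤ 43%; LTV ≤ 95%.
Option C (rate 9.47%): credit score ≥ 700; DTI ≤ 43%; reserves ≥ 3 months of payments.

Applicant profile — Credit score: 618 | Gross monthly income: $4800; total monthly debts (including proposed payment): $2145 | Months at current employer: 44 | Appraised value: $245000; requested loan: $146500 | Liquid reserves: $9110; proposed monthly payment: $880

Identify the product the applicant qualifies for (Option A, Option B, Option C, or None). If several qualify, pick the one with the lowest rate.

None

DTI = 2,145/4,800 = 44.7%.
LTV = 146,500/245,000 = 59.8%.
Reserves = 9,110/880 = 10.4 months.
Option A: score 618 < 640; DTI 44.7% > 43%; LTV 59.8% ≤ 80%; employment 44 ≥ 24 mo → does not qualify.
Option B: score 618 < 700; DTI 44.7% > 43%; LTV 59.8% ≤ 95% → does not qualify.
Option C: score 618 < 700; DTI 44.7% > 43%; reserves 10.4 ≥ 3 mo → does not qualify.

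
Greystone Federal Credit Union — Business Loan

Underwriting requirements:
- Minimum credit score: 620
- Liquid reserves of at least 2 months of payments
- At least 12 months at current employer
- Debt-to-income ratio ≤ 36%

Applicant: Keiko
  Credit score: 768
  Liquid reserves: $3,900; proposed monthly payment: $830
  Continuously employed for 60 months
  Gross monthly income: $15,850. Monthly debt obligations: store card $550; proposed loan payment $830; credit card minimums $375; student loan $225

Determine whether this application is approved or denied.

Approved

Credit score 768 ≥ 620 (meets)
Reserves: 3,900 ÷ 830 = 4.7 months (meets 2-month minimum)
Employment 60 ≥ 12 months
Total monthly debts = (550 + 830 + 375 + 225) = 1,980. DTI: 1,980 ÷ 15,850 = 12.5%, within the 36% cap
All criteria satisfied.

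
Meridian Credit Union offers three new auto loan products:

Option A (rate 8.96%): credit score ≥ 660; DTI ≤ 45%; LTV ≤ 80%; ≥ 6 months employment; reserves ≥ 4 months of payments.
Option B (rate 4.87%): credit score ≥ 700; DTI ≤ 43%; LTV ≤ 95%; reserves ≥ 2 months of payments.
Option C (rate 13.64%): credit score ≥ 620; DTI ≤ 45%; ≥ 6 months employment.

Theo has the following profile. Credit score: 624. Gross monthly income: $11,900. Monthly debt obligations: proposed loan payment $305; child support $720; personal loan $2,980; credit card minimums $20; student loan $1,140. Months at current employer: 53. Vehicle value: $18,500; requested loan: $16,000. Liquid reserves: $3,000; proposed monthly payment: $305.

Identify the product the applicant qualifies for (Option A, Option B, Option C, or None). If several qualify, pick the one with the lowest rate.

Total debts = (305 + 720 + 2,980 + 20 + 1,140) = 5,165; DTI = 5,165/11,900 = 43.4%.
LTV = 16,000/18,500 = 86.5%.
Reserves = 3,000/305 = 9.8 months.
Option A: score 624 < 660; DTI 43.4% ≤ 45%; LTV 86.5% > 80%; employment 53 ≥ 6 mo; reserves 9.8 ≥ 4 mo → does not qualify.
Option B: score 624 < 700; DTI 43.4% > 43%; LTV 86.5% ≤ 95%; reserves 9.8 ≥ 2 mo → does not qualify.
Option C: score 624 ≥ 620; DTI 43.4% ≤ 45%; employment 53 ≥ 6 mo → qualifies.

Option C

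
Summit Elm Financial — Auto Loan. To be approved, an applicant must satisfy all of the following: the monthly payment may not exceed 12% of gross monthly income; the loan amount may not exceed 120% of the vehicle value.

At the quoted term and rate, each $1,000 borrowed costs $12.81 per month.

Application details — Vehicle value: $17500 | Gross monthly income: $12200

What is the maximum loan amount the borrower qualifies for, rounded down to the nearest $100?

Payment cap: 12% × $12,200 = $1,464/month.
At $12.81 per $1,000, that supports 1,464/12.81 × 1,000 ≈ $114,285 → $114,200.
LTV cap: 120% × $17,500 = $21,000 → $21,000.
Binding constraint: loan-to-value.

$21,000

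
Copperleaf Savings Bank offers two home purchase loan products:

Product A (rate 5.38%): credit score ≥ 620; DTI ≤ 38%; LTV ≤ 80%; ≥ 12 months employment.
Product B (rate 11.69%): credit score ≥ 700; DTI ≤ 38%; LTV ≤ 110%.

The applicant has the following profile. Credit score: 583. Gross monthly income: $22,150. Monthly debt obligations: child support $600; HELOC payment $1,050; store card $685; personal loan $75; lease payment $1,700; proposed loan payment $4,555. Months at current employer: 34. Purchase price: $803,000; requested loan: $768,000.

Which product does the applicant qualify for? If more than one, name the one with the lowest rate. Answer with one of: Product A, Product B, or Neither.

Total debts = (600 + 1,050 + 685 + 75 + 1,700 + 4,555) = 8,665; DTI = 8,665/22,150 = 39.1%.
LTV = 768,000/803,000 = 95.6%.
Product A: score 583 < 620; DTI 39.1% > 38%; LTV 95.6% > 80%; employment 34 ≥ 12 mo → does not qualify.
Product B: score 583 < 700; DTI 39.1% > 38%; LTV 95.6% ≤ 110% → does not qualify.

Neither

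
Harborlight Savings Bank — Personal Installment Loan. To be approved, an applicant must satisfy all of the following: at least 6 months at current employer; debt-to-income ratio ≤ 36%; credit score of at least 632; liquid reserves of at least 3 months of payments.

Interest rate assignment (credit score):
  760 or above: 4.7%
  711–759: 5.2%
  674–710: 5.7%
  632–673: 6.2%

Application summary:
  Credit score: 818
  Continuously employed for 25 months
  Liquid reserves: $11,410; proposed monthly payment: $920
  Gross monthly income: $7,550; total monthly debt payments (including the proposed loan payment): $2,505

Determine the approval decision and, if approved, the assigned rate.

Approved at 4.7%

Credit score 818 ≥ 632 (meets minimum)
Employment 25 ≥ 6 months
DTI = 2,505/7,550 = 33.2% ≤ 36%
Reserves = 11,410/920 = 12.4 months ≥ 3
All requirements met. Score 818 falls in the 760 or above tier → 4.7%.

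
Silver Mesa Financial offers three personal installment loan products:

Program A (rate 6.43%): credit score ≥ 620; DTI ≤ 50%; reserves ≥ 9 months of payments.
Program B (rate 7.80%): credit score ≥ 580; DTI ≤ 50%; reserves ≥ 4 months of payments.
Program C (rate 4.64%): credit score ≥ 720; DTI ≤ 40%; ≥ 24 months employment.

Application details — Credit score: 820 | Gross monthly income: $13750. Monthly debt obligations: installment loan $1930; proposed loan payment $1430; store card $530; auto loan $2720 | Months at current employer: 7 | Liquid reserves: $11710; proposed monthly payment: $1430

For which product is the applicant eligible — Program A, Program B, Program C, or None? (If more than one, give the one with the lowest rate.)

Program B

Total debts = (1,930 + 1,430 + 530 + 2,720) = 6,610; DTI = 6,610/13,750 = 48.1%.
Reserves = 11,710/1,430 = 8.2 months.
Program A: score 820 ≥ 620; DTI 48.1% ≤ 50%; reserves 8.2 < 9 mo → does not qualify.
Program B: score 820 ≥ 580; DTI 48.1% ≤ 50%; reserves 8.2 ≥ 4 mo → qualifies.
Program C: score 820 ≥ 720; DTI 48.1% > 40%; employment 7 < 24 mo → does not qualify.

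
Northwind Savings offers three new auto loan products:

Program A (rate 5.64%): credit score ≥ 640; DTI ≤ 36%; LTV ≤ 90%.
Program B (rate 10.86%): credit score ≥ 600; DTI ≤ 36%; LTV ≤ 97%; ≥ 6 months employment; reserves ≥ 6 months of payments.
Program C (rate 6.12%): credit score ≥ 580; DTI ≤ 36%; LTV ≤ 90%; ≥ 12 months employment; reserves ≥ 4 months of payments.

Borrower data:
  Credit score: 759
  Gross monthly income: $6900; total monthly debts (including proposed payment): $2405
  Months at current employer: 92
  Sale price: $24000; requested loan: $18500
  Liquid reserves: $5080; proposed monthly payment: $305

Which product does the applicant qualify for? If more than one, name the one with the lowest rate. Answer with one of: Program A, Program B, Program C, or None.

DTI = 2,405/6,900 = 34.9%.
LTV = 18,500/24,000 = 77.1%.
Reserves = 5,080/305 = 16.7 months.
Program A: score 759 ≥ 640; DTI 34.9% ≤ 36%; LTV 77.1% ≤ 90% → qualifies.
Program B: score 759 ≥ 600; DTI 34.9% ≤ 36%; LTV 77.1% ≤ 97%; employment 92 ≥ 6 mo; reserves 16.7 ≥ 6 mo → qualifies.
Program C: score 759 ≥ 580; DTI 34.9% ≤ 36%; LTV 77.1% ≤ 90%; employment 92 ≥ 12 mo; reserves 16.7 ≥ 4 mo → qualifies.
Qualifying: Program A, Program B, Program C. Lowest rate is 5.64% → Program A.

Program A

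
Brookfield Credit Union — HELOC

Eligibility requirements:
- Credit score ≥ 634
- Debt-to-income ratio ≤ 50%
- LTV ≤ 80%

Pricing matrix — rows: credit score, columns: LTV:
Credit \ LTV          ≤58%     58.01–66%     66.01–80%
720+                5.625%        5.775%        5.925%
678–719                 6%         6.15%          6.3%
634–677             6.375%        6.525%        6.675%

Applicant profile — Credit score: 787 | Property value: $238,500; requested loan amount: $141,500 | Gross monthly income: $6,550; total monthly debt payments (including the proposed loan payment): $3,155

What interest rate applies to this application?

Credit score 787 ≥ 634; Debt-to-income = 3,155/6,550 = 48.2% — meets 50% limit
LTV = 141,500/238,500 = 59.3% ≤ 80%
Credit 787 → row 720+; LTV 59.3% → column 58.01–66%. Grid cell → 5.775%.

5.775%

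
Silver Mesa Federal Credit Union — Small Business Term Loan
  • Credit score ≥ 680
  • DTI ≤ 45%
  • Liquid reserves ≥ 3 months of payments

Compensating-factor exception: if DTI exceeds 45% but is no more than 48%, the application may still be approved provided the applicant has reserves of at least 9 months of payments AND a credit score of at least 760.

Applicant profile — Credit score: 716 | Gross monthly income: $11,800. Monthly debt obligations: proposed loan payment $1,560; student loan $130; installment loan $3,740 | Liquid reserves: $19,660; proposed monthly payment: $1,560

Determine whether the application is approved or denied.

Credit score 716 ≥ 680 (meets base)
Total debts = (1,560 + 130 + 3,740) = 5,430. DTI: 5,430 ÷ 11,800 = 46%, over the 45% base limit.
Reserves: 19,660 ÷ 1,560 = 12.6 months (meets 3-month minimum)
DTI 46% is within the 45%–48% exception band; checking compensating factors.
Reserves 12.6 ≥ 9 months; credit score 716 < 760.
Override conditions not both satisfied; exception does not apply.

Denied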